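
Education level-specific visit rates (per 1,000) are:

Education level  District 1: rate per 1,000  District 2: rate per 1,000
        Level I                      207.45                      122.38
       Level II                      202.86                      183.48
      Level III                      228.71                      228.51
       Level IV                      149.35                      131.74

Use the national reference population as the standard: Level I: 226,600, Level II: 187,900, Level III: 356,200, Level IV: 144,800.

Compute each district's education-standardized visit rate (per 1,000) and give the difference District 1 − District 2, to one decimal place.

Standard total = 915,500; weights = 0.2475, 0.2052, 0.3891, 0.1582.
District 1: 0.2475×207.45 + 0.2052×202.86 + 0.3891×228.71 + 0.1582×149.35 = 205.5903 per 1,000.
District 2: 0.2475×122.38 + 0.2052×183.48 + 0.3891×228.51 + 0.1582×131.74 = 177.6935 per 1,000.
Difference = 205.5903 − 177.6935 = 27.8968.

27.9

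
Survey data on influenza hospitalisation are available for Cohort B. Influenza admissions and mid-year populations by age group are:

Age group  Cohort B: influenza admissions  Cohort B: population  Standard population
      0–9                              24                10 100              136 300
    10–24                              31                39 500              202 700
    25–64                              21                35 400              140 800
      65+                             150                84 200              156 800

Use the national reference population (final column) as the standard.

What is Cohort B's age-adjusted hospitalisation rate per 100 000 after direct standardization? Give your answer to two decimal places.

132.87

Age-specific rates per 100 000 for Cohort B: 237.62, 78.48, 59.32, 178.15.
Standard total = 636 600; weights = 0.2141, 0.3184, 0.2212, 0.2463.
Standardized rate: 0.2141×237.62 + 0.3184×78.48 + 0.2212×59.32 + 0.2463×178.15 = 132.8656 per 100 000.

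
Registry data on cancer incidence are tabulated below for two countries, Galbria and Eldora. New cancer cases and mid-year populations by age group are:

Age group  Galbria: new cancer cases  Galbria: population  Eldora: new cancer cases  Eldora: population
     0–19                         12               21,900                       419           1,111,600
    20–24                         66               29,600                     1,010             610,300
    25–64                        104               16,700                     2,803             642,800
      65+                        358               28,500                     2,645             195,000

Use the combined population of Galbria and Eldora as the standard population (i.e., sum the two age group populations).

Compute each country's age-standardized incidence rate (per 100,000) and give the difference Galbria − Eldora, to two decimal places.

Age-specific rates per 100,000 for Galbria: 54.79, 222.97, 622.75, 1256.14.
For Eldora: 37.69, 165.49, 436.06, 1356.41.
Combined standard total = 2,656,400; weights = 0.4267, 0.2409, 0.2483, 0.0841.
Galbria: 0.4267×54.79 + 0.2409×222.97 + 0.2483×622.75 + 0.0841×1256.14 = 337.3904 per 100,000.
Eldora: 0.4267×37.69 + 0.2409×165.49 + 0.2483×436.06 + 0.0841×1356.41 = 278.3331 per 100,000.
Difference = 337.3904 − 278.3331 = 59.0574.

59.06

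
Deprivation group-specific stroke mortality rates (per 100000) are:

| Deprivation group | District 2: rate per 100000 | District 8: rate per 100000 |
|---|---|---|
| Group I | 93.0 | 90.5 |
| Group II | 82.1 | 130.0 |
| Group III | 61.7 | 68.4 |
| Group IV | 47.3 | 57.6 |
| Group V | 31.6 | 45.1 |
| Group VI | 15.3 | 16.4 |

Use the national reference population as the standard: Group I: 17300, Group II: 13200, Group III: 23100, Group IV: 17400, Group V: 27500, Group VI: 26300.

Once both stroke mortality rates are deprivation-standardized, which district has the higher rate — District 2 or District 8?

Standard total = 124800; weights = 0.1386, 0.1058, 0.1851, 0.1394, 0.2204, 0.2107.
District 2: 0.1386×93.0 + 0.1058×82.1 + 0.1851×61.7 + 0.1394×47.3 + 0.2204×31.6 + 0.2107×15.3 = 49.7780 per 100000.
District 8: 0.1386×90.5 + 0.1058×130.0 + 0.1851×68.4 + 0.1394×57.6 + 0.2204×45.1 + 0.2107×16.4 = 60.3806 per 100000.

District 8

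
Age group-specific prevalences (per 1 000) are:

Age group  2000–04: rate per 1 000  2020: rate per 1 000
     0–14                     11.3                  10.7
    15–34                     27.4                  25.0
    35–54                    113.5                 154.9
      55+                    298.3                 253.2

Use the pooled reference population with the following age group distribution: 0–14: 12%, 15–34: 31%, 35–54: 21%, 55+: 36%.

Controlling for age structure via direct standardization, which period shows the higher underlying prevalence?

2000–04

Standard weights: 0.12, 0.31, 0.21, 0.36.
2000–04: 0.1200×11.3 + 0.3100×27.4 + 0.2100×113.5 + 0.3600×298.3 = 141.0730 per 1 000.
2020: 0.1200×10.7 + 0.3100×25.0 + 0.2100×154.9 + 0.3600×253.2 = 132.7150 per 1 000.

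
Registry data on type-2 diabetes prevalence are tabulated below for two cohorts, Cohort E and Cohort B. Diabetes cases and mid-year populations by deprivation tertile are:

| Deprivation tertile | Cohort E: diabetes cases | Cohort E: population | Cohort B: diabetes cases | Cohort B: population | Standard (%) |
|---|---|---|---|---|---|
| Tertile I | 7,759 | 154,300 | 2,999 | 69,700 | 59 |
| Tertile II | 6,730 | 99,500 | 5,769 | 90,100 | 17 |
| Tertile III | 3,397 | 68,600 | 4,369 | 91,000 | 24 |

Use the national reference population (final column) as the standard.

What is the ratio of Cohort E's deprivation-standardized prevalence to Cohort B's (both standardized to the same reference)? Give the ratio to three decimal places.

1.110

Deprivation-specific rates per 1,000 for Cohort E: 50.285, 67.638, 49.519.
For Cohort B: 43.027, 64.029, 48.011.
Standard weights: 0.59, 0.17, 0.24.
Cohort E: 0.5900×50.285 + 0.1700×67.638 + 0.2400×49.519 = 53.0513 per 1,000.
Cohort B: 0.5900×43.027 + 0.1700×64.029 + 0.2400×48.011 = 47.7936 per 1,000.
Ratio = 53.0513 ÷ 47.7936 = 1.11001.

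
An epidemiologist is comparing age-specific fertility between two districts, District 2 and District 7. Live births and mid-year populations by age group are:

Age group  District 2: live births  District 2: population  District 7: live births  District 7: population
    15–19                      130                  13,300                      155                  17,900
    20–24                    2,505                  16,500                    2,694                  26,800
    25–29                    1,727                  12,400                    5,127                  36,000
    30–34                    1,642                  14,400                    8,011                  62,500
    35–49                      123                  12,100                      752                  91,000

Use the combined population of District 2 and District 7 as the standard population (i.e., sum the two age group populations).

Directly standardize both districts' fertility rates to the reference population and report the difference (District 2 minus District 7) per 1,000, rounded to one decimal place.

Age-specific rates per 1,000 for District 2: 9.774, 151.818, 139.274, 114.028, 10.165.
For District 7: 8.659, 100.522, 142.417, 128.176, 8.264.
Combined standard total = 302,900; weights = 0.1030, 0.1430, 0.1598, 0.2539, 0.3404.
District 2: 0.1030×9.774 + 0.1430×151.818 + 0.1598×139.274 + 0.2539×114.028 + 0.3404×10.165 = 77.3732 per 1,000.
District 7: 0.1030×8.659 + 0.1430×100.522 + 0.1598×142.417 + 0.2539×128.176 + 0.3404×8.264 = 73.3723 per 1,000.
Difference = 77.3732 − 73.3723 = 4.0009.

4.0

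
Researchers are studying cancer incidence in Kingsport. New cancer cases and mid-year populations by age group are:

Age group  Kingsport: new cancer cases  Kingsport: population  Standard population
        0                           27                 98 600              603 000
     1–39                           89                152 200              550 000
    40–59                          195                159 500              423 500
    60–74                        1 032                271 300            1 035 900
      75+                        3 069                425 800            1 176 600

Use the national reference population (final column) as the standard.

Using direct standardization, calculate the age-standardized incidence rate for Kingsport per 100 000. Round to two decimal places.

354.33

Age-specific rates per 100 000 for Kingsport: 27.38, 58.48, 122.26, 380.39, 720.76.
Standard total = 3 789 000; weights = 0.1591, 0.1452, 0.1118, 0.2734, 0.3105.
Standardized rate: 0.1591×27.38 + 0.1452×58.48 + 0.1118×122.26 + 0.2734×380.39 + 0.3105×720.76 = 354.3267 per 100 000.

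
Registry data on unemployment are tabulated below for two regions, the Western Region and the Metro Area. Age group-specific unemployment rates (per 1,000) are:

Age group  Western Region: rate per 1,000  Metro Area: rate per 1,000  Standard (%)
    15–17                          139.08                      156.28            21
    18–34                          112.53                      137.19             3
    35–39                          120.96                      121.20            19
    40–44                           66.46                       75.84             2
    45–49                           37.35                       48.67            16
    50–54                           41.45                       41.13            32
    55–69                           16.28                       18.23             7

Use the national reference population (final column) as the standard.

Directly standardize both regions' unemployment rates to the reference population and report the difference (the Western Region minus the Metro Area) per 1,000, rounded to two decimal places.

-6.43

Standard weights: 0.21, 0.03, 0.19, 0.02, 0.16, 0.32, 0.07.
The Western Region: 0.2100×139.08 + 0.0300×112.53 + 0.1900×120.96 + 0.0200×66.46 + 0.1600×37.35 + 0.3200×41.45 + 0.0700×16.28 = 77.2739 per 1,000.
The Metro Area: 0.2100×156.28 + 0.0300×137.19 + 0.1900×121.20 + 0.0200×75.84 + 0.1600×48.67 + 0.3200×41.13 + 0.0700×18.23 = 83.7042 per 1,000.
Difference = 77.2739 − 83.7042 = -6.4303.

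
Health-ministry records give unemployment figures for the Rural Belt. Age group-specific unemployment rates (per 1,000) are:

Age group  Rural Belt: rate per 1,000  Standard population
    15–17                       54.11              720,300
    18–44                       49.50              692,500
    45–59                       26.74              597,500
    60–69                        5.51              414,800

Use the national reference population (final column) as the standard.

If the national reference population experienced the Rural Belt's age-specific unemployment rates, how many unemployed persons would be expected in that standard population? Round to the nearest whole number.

91517

Expected unemployed persons = Σ (standard pop × age-specific rate ÷ 1,000)
= 720,300×54.11/1,000 + 692,500×49.50/1,000 + 597,500×26.74/1,000 + 414,800×5.51/1,000
= 38975.43 + 34278.75 + 15977.15 + 2285.55 = 91516.88.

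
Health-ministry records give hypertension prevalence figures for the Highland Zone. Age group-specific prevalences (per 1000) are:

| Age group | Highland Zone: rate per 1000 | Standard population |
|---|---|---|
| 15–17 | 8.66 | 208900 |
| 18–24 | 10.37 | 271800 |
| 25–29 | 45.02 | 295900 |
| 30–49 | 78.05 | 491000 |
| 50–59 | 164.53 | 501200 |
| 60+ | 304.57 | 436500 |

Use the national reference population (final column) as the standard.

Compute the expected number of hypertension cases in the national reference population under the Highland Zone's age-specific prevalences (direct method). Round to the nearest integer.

Expected hypertension cases = Σ (standard pop × age-specific rate ÷ 1000)
= 208900×8.66/1000 + 271800×10.37/1000 + 295900×45.02/1000 + 491000×78.05/1000 + 501200×164.53/1000 + 436500×304.57/1000
= 1809.07 + 2818.57 + 13321.42 + 38322.55 + 82462.44 + 132944.80 = 271678.85.

271679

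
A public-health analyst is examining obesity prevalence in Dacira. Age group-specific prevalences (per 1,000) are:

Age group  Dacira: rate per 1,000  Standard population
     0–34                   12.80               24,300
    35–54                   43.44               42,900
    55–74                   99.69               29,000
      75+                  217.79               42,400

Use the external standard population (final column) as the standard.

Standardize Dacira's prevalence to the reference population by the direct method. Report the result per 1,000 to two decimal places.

Standard total = 138,600; weights = 0.1753, 0.3095, 0.2092, 0.3059.
Standardized rate: 0.1753×12.80 + 0.3095×43.44 + 0.2092×99.69 + 0.3059×217.79 = 103.1740 per 1,000.

103.17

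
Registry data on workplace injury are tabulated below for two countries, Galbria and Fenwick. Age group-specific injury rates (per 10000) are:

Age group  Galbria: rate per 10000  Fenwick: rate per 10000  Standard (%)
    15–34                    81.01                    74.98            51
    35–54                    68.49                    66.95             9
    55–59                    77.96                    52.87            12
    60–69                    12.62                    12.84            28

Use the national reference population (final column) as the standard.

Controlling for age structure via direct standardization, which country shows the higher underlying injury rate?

Galbria

Standard weights: 0.51, 0.09, 0.12, 0.28.
Galbria: 0.5100×81.01 + 0.0900×68.49 + 0.1200×77.96 + 0.2800×12.62 = 60.3680 per 10000.
Fenwick: 0.5100×74.98 + 0.0900×66.95 + 0.1200×52.87 + 0.2800×12.84 = 54.2049 per 10000.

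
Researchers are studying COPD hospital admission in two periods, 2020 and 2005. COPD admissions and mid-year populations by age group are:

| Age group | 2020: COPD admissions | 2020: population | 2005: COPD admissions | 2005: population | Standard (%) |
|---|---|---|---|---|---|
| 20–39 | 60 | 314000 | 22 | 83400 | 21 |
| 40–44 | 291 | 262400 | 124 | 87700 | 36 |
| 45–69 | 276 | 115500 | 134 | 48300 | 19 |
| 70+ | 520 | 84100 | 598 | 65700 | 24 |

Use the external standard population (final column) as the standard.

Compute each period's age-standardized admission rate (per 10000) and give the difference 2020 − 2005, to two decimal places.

Age-specific rates per 10000 for 2020: 1.91, 11.09, 23.90, 61.83.
For 2005: 2.64, 14.14, 27.74, 91.02.
Standard weights: 0.21, 0.36, 0.19, 0.24.
2020: 0.2100×1.91 + 0.3600×11.09 + 0.1900×23.90 + 0.2400×61.83 = 23.7734 per 10000.
2005: 0.2100×2.64 + 0.3600×14.14 + 0.1900×27.74 + 0.2400×91.02 = 32.7600 per 10000.
Difference = 23.7734 − 32.7600 = -8.9866.

-8.99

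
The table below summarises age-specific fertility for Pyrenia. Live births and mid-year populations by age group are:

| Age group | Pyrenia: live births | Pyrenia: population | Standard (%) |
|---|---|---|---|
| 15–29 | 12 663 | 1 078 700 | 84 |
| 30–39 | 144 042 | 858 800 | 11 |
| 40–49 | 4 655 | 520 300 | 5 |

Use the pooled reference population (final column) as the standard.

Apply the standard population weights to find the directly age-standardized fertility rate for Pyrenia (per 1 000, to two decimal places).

28.76

Age-specific rates per 1 000 for Pyrenia: 11.739, 167.725, 8.947.
Standard weights: 0.84, 0.11, 0.05.
Standardized rate: 0.8400×11.739 + 0.1100×167.725 + 0.0500×8.947 = 28.7579 per 1 000.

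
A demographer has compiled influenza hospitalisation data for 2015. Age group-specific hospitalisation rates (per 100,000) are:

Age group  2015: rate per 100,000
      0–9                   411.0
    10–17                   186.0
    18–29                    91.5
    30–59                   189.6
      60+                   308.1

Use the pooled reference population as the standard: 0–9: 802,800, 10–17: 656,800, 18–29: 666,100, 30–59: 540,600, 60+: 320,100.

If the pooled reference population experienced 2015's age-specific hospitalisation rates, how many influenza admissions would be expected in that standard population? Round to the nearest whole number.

7142

Expected influenza admissions = Σ (standard pop × age-specific rate ÷ 100,000)
= 802,800×411.0/100,000 + 656,800×186.0/100,000 + 666,100×91.5/100,000 + 540,600×189.6/100,000 + 320,100×308.1/100,000
= 3299.51 + 1221.65 + 609.48 + 1024.98 + 986.23 = 7141.84.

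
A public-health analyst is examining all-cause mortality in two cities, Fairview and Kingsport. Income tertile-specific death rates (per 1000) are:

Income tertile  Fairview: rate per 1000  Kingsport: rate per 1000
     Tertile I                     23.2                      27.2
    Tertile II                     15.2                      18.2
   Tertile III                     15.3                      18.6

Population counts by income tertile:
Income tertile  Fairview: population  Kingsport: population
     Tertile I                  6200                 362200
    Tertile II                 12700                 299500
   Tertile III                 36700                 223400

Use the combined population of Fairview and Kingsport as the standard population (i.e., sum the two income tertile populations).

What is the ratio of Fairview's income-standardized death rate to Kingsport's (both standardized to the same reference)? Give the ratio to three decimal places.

0.841

Combined standard total = 940700; weights = 0.3916, 0.3319, 0.2765.
Fairview: 0.3916×23.2 + 0.3319×15.2 + 0.2765×15.3 = 18.3606 per 1000.
Kingsport: 0.3916×27.2 + 0.3319×18.2 + 0.2765×18.6 = 21.8352 per 1000.
Ratio = 18.3606 ÷ 21.8352 = 0.84087.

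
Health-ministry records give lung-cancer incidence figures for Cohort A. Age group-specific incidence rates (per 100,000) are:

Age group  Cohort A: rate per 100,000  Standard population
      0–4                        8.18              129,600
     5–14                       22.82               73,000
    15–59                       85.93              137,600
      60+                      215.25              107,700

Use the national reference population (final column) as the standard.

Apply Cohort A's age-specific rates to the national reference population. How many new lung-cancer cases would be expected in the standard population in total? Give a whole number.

Expected new lung-cancer cases = Σ (standard pop × age-specific rate ÷ 100,000)
= 129,600×8.18/100,000 + 73,000×22.82/100,000 + 137,600×85.93/100,000 + 107,700×215.25/100,000
= 10.60 + 16.66 + 118.24 + 231.82 = 377.32.

377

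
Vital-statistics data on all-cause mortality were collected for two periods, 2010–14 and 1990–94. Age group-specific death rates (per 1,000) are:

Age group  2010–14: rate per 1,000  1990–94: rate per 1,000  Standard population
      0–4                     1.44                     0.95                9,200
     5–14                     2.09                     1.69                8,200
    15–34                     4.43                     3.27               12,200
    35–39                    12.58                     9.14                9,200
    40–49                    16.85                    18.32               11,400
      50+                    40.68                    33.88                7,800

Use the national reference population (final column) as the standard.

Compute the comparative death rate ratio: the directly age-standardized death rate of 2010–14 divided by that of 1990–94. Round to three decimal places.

Standard total = 58,000; weights = 0.1586, 0.1414, 0.2103, 0.1586, 0.1966, 0.1345.
2010–14: 0.1586×1.44 + 0.1414×2.09 + 0.2103×4.43 + 0.1586×12.58 + 0.1966×16.85 + 0.1345×40.68 = 12.2338 per 1,000.
1990–94: 0.1586×0.95 + 0.1414×1.69 + 0.2103×3.27 + 0.1586×9.14 + 0.1966×18.32 + 0.1345×33.88 = 10.6843 per 1,000.
Ratio = 12.2338 ÷ 10.6843 = 1.14502.

1.145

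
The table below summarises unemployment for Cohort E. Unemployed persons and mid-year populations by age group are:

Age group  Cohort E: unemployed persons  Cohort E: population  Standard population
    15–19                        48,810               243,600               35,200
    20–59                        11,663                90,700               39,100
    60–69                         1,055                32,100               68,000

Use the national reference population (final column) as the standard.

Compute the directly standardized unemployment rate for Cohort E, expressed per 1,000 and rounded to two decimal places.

100.60

Age-specific rates per 1,000 for Cohort E: 200.369, 128.589, 32.866.
Standard total = 142,300; weights = 0.2474, 0.2748, 0.4779.
Standardized rate: 0.2474×200.369 + 0.2748×128.589 + 0.4779×32.866 = 100.6024 per 1,000.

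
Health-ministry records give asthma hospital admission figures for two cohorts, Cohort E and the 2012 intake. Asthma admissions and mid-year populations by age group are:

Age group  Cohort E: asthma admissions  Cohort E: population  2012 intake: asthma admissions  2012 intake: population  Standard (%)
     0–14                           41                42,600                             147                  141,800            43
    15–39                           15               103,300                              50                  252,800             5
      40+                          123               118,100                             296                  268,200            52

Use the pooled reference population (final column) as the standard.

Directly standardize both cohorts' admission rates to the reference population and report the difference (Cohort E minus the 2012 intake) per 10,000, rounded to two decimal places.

-0.67

Age-specific rates per 10,000 for Cohort E: 9.62, 1.45, 10.41.
For the 2012 intake: 10.37, 1.98, 11.04.
Standard weights: 0.43, 0.05, 0.52.
Cohort E: 0.4300×9.62 + 0.0500×1.45 + 0.5200×10.41 = 9.6269 per 10,000.
The 2012 intake: 0.4300×10.37 + 0.0500×1.98 + 0.5200×11.04 = 10.2956 per 10,000.
Difference = 9.6269 − 10.2956 = -0.6687.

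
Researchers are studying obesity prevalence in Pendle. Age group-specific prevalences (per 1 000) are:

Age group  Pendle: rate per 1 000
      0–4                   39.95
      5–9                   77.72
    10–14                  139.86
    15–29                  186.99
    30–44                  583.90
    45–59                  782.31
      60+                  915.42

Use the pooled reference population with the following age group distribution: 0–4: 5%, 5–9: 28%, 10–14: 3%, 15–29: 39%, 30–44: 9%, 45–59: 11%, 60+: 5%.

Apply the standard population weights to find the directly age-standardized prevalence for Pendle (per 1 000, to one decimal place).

Standard weights: 0.05, 0.28, 0.03, 0.39, 0.09, 0.11, 0.05.
Standardized rate: 0.0500×39.95 + 0.2800×77.72 + 0.0300×139.86 + 0.3900×186.99 + 0.0900×583.90 + 0.1100×782.31 + 0.0500×915.42 = 285.2571 per 1 000.

285.3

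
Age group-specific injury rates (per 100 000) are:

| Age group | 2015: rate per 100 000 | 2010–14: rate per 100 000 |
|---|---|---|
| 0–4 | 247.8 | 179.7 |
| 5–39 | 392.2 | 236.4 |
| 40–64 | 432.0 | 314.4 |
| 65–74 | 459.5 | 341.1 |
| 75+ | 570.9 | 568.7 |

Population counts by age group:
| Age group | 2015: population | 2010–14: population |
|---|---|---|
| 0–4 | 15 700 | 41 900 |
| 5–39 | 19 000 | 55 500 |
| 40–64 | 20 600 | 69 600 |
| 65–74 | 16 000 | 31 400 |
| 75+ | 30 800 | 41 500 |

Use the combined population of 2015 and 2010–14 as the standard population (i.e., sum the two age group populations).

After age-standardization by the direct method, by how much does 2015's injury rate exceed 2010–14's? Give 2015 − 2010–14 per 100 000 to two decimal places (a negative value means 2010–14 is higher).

Combined standard total = 342 000; weights = 0.1684, 0.2178, 0.2637, 0.1386, 0.2114.
2015: 0.1684×247.8 + 0.2178×392.2 + 0.2637×432.0 + 0.1386×459.5 + 0.2114×570.9 = 425.4823 per 100 000.
2010–14: 0.1684×179.7 + 0.2178×236.4 + 0.2637×314.4 + 0.1386×341.1 + 0.2114×568.7 = 332.1829 per 100 000.
Difference = 425.4823 − 332.1829 = 93.2994.

93.30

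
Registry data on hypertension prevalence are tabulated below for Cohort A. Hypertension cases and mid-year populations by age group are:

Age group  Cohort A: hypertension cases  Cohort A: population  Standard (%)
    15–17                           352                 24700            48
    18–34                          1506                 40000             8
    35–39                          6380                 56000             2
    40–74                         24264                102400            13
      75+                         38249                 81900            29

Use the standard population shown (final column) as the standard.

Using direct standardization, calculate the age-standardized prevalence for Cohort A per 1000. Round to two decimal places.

Age-specific rates per 1000 for Cohort A: 14.251, 37.650, 113.929, 236.953, 467.021.
Standard weights: 0.48, 0.08, 0.02, 0.13, 0.29.
Standardized rate: 0.4800×14.251 + 0.0800×37.650 + 0.0200×113.929 + 0.1300×236.953 + 0.2900×467.021 = 178.3710 per 1000.

178.37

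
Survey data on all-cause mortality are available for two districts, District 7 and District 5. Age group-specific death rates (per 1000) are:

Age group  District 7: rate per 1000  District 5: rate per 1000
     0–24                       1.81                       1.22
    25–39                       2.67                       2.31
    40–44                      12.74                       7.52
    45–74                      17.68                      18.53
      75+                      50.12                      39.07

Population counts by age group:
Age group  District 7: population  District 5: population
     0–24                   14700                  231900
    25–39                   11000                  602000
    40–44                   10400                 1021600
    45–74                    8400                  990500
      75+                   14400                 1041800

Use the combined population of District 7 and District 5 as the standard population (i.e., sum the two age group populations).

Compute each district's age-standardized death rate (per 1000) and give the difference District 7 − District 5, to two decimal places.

Combined standard total = 3946700; weights = 0.0625, 0.1553, 0.2615, 0.2531, 0.2676.
District 7: 0.0625×1.81 + 0.1553×2.67 + 0.2615×12.74 + 0.2531×17.68 + 0.2676×50.12 = 21.7468 per 1000.
District 5: 0.0625×1.22 + 0.1553×2.31 + 0.2615×7.52 + 0.2531×18.53 + 0.2676×39.07 = 17.5470 per 1000.
Difference = 21.7468 − 17.5470 = 4.1998.

4.20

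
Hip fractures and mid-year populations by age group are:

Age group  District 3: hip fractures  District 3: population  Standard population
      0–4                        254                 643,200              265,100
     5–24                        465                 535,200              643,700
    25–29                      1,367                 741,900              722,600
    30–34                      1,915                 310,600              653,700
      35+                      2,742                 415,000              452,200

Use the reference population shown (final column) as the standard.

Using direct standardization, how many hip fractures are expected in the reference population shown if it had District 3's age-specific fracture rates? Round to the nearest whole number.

9014

Age-specific rates per 100,000 for District 3: 39.49, 86.88, 184.26, 616.55, 660.72.
Expected hip fractures = Σ (standard pop × age-specific rate ÷ 100,000)
= 265,100×39.49/100,000 + 643,700×86.88/100,000 + 722,600×184.26/100,000 + 653,700×616.55/100,000 + 452,200×660.72/100,000
= 104.69 + 559.27 + 1331.44 + 4030.38 + 2987.79 = 9013.56.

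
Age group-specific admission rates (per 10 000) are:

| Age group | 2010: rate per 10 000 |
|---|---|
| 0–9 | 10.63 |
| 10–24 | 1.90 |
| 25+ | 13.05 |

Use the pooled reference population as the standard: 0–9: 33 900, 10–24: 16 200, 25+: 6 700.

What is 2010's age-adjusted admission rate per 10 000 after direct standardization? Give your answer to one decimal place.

Standard total = 56 800; weights = 0.5968, 0.2852, 0.1180.
Standardized rate: 0.5968×10.63 + 0.2852×1.90 + 0.1180×13.05 = 8.4256 per 10 000.

8.4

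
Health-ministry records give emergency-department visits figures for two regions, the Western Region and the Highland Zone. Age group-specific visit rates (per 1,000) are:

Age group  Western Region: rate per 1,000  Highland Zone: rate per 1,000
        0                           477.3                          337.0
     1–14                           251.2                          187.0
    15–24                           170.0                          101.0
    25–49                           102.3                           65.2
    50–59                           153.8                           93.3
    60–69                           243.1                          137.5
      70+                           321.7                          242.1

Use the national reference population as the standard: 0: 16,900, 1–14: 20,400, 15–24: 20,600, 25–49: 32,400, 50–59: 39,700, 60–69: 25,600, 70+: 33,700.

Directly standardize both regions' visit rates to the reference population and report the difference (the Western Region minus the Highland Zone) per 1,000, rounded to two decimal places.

Standard total = 189,300; weights = 0.0893, 0.1078, 0.1088, 0.1712, 0.2097, 0.1352, 0.1780.
The Western Region: 0.0893×477.3 + 0.1078×251.2 + 0.1088×170.0 + 0.1712×102.3 + 0.2097×153.8 + 0.1352×243.1 + 0.1780×321.7 = 228.0923 per 1,000.
The Highland Zone: 0.0893×337.0 + 0.1078×187.0 + 0.1088×101.0 + 0.1712×65.2 + 0.2097×93.3 + 0.1352×137.5 + 0.1780×242.1 = 153.6501 per 1,000.
Difference = 228.0923 − 153.6501 = 74.4423.

74.44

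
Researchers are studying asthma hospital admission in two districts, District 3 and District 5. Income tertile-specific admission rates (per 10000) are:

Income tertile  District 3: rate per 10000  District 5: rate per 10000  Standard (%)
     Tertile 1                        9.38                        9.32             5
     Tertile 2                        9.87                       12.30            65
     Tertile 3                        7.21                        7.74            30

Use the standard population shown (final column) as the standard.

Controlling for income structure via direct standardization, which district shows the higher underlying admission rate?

Standard weights: 0.05, 0.65, 0.30.
District 3: 0.0500×9.38 + 0.6500×9.87 + 0.3000×7.21 = 9.0475 per 10000.
District 5: 0.0500×9.32 + 0.6500×12.30 + 0.3000×7.74 = 10.7830 per 10000.

District 5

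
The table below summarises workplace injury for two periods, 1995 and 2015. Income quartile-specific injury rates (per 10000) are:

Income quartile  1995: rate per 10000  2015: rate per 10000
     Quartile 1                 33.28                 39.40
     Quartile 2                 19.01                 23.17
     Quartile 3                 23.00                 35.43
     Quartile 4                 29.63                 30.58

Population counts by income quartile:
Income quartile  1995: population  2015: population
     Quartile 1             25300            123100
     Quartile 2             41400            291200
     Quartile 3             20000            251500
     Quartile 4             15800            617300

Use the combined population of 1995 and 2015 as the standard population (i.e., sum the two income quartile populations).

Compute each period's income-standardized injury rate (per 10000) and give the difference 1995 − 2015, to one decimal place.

Combined standard total = 1385600; weights = 0.1071, 0.2400, 0.1959, 0.4569.
1995: 0.1071×33.28 + 0.2400×19.01 + 0.1959×23.00 + 0.4569×29.63 = 26.1726 per 10000.
2015: 0.1071×39.40 + 0.2400×23.17 + 0.1959×35.43 + 0.4569×30.58 = 30.6963 per 10000.
Difference = 26.1726 − 30.6963 = -4.5237.

-4.5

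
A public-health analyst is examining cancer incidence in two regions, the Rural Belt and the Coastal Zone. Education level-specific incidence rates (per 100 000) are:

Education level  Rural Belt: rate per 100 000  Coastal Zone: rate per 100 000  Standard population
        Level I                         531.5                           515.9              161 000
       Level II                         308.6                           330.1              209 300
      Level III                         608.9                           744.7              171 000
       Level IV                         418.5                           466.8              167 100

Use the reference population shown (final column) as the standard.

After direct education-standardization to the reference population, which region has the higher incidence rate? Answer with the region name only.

Coastal Zone

Standard total = 708 400; weights = 0.2273, 0.2955, 0.2414, 0.2359.
The Rural Belt: 0.2273×531.5 + 0.2955×308.6 + 0.2414×608.9 + 0.2359×418.5 = 457.6718 per 100 000.
The Coastal Zone: 0.2273×515.9 + 0.2955×330.1 + 0.2414×744.7 + 0.2359×466.8 = 504.6525 per 100 000.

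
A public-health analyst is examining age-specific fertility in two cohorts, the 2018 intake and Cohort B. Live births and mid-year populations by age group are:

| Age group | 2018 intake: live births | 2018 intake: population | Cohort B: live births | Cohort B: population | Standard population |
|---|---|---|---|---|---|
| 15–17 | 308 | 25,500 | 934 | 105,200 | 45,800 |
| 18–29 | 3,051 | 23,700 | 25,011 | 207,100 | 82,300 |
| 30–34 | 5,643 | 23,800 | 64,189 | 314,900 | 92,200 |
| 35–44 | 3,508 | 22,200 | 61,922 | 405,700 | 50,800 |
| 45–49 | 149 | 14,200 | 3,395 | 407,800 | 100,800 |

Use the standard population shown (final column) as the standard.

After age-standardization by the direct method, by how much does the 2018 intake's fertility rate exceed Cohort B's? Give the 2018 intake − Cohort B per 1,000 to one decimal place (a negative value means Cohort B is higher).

Age-specific rates per 1,000 for the 2018 intake: 12.078, 128.734, 237.101, 158.018, 10.493.
For Cohort B: 8.878, 120.768, 203.839, 152.630, 8.325.
Standard total = 371,900; weights = 0.1232, 0.2213, 0.2479, 0.1366, 0.2710.
The 2018 intake: 0.1232×12.078 + 0.2213×128.734 + 0.2479×237.101 + 0.1366×158.018 + 0.2710×10.493 = 113.1856 per 1,000.
Cohort B: 0.1232×8.878 + 0.2213×120.768 + 0.2479×203.839 + 0.1366×152.630 + 0.2710×8.325 = 101.4589 per 1,000.
Difference = 113.1856 − 101.4589 = 11.7266.

11.7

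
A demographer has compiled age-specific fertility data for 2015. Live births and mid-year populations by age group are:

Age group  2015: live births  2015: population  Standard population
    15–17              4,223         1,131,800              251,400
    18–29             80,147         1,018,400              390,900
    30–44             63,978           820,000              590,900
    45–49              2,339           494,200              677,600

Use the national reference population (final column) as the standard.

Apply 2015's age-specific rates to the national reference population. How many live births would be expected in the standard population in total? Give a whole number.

Age-specific rates per 1,000 for 2015: 3.731, 78.699, 78.022, 4.733.
Expected live births = Σ (standard pop × age-specific rate ÷ 1,000)
= 251,400×3.731/1,000 + 390,900×78.699/1,000 + 590,900×78.022/1,000 + 677,600×4.733/1,000
= 938.03 + 30763.42 + 46103.17 + 3207.01 = 81011.63.

81012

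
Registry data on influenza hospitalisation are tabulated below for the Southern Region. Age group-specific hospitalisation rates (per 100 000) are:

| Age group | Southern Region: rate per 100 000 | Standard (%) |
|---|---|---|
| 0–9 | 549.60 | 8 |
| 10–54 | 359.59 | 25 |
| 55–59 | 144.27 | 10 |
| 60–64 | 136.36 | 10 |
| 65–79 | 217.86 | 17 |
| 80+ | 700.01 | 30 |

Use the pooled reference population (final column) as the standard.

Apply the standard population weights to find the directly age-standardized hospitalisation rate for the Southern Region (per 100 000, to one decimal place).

Standard weights: 0.08, 0.25, 0.10, 0.10, 0.17, 0.30.
Standardized rate: 0.0800×549.60 + 0.2500×359.59 + 0.1000×144.27 + 0.1000×136.36 + 0.1700×217.86 + 0.3000×700.01 = 408.9677 per 100 000.

409.0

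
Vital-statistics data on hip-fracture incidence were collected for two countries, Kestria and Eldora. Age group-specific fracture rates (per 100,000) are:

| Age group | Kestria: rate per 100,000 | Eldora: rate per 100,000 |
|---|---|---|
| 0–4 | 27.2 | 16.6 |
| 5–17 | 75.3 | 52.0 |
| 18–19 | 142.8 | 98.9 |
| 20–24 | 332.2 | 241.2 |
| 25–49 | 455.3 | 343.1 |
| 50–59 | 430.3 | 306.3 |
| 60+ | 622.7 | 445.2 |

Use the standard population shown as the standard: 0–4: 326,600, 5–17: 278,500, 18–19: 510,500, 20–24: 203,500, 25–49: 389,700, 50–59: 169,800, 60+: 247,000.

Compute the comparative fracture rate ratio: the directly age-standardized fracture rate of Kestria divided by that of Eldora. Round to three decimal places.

1.384

Standard total = 2,125,600; weights = 0.1537, 0.1310, 0.2402, 0.0957, 0.1833, 0.0799, 0.1162.
Kestria: 0.1537×27.2 + 0.1310×75.3 + 0.2402×142.8 + 0.0957×332.2 + 0.1833×455.3 + 0.0799×430.3 + 0.1162×622.7 = 270.3514 per 100,000.
Eldora: 0.1537×16.6 + 0.1310×52.0 + 0.2402×98.9 + 0.0957×241.2 + 0.1833×343.1 + 0.0799×306.3 + 0.1162×445.2 = 195.3126 per 100,000.
Ratio = 270.3514 ÷ 195.3126 = 1.38420.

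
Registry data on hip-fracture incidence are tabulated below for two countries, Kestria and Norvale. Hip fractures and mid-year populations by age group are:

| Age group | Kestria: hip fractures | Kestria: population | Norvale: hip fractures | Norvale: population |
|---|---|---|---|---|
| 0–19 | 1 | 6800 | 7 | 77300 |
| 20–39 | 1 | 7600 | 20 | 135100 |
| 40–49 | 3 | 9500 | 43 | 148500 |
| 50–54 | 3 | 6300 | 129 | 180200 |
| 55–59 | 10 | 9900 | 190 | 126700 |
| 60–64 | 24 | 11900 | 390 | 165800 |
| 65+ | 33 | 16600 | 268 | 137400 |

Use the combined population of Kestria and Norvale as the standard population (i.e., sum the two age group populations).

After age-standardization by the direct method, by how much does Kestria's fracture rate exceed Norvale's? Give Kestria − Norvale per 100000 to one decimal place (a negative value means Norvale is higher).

-15.3

Age-specific rates per 100000 for Kestria: 14.71, 13.16, 31.58, 47.62, 101.01, 201.68, 198.80.
For Norvale: 9.06, 14.80, 28.96, 71.59, 149.96, 235.22, 195.05.
Combined standard total = 1039600; weights = 0.0809, 0.1373, 0.1520, 0.1794, 0.1314, 0.1709, 0.1481.
Kestria: 0.0809×14.71 + 0.1373×13.16 + 0.1520×31.58 + 0.1794×47.62 + 0.1314×101.01 + 0.1709×201.68 + 0.1481×198.80 = 93.5320 per 100000.
Norvale: 0.0809×9.06 + 0.1373×14.80 + 0.1520×28.96 + 0.1794×71.59 + 0.1314×149.96 + 0.1709×235.22 + 0.1481×195.05 = 108.8128 per 100000.
Difference = 93.5320 − 108.8128 = -15.2807.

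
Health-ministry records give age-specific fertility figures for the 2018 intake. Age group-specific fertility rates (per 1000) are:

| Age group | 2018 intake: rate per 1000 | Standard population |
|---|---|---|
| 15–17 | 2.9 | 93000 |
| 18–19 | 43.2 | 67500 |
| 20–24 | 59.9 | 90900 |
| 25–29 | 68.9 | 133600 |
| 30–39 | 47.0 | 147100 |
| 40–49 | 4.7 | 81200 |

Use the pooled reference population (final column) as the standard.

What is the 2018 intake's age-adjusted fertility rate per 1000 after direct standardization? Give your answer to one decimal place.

41.0

Standard total = 613300; weights = 0.1516, 0.1101, 0.1482, 0.2178, 0.2398, 0.1324.
Standardized rate: 0.1516×2.9 + 0.1101×43.2 + 0.1482×59.9 + 0.2178×68.9 + 0.2398×47.0 + 0.1324×4.7 = 40.9767 per 1000.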